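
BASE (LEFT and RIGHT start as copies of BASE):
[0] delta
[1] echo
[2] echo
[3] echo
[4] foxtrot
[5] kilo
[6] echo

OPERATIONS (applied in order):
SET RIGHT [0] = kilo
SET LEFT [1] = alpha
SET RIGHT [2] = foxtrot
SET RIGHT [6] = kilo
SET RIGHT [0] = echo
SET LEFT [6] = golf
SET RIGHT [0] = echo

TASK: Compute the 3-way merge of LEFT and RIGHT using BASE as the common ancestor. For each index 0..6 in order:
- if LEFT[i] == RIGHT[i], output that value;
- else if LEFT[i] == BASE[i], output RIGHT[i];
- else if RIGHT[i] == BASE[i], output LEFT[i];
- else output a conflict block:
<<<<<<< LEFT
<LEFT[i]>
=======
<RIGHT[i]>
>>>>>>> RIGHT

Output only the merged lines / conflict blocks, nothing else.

Answer: echo
alpha
foxtrot
echo
foxtrot
kilo
<<<<<<< LEFT
golf
=======
kilo
>>>>>>> RIGHT

Derivation:
Final LEFT:  [delta, alpha, echo, echo, foxtrot, kilo, golf]
Final RIGHT: [echo, echo, foxtrot, echo, foxtrot, kilo, kilo]
i=0: L=delta=BASE, R=echo -> take RIGHT -> echo
i=1: L=alpha, R=echo=BASE -> take LEFT -> alpha
i=2: L=echo=BASE, R=foxtrot -> take RIGHT -> foxtrot
i=3: L=echo R=echo -> agree -> echo
i=4: L=foxtrot R=foxtrot -> agree -> foxtrot
i=5: L=kilo R=kilo -> agree -> kilo
i=6: BASE=echo L=golf R=kilo all differ -> CONFLICT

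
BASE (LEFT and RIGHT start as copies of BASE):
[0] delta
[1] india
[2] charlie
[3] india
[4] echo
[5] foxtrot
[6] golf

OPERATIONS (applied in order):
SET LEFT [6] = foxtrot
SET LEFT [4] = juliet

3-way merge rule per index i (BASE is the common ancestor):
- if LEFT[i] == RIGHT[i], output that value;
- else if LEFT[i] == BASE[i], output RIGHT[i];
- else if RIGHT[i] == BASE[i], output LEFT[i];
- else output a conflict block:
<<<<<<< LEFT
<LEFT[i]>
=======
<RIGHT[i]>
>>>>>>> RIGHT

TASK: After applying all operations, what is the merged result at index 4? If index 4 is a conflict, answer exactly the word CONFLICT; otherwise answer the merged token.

Final LEFT:  [delta, india, charlie, india, juliet, foxtrot, foxtrot]
Final RIGHT: [delta, india, charlie, india, echo, foxtrot, golf]
i=0: L=delta R=delta -> agree -> delta
i=1: L=india R=india -> agree -> india
i=2: L=charlie R=charlie -> agree -> charlie
i=3: L=india R=india -> agree -> india
i=4: L=juliet, R=echo=BASE -> take LEFT -> juliet
i=5: L=foxtrot R=foxtrot -> agree -> foxtrot
i=6: L=foxtrot, R=golf=BASE -> take LEFT -> foxtrot
Index 4 -> juliet

Answer: juliet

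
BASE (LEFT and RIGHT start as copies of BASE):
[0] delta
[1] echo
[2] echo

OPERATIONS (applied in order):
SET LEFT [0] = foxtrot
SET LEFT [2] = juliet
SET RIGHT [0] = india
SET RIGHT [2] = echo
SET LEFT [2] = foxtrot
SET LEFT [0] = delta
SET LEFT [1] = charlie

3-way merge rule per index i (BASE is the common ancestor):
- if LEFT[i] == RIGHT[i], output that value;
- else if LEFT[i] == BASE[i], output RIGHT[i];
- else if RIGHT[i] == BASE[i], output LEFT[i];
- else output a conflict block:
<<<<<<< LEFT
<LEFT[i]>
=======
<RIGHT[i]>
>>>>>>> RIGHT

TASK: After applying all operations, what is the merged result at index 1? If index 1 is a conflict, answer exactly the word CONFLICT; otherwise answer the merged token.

Final LEFT:  [delta, charlie, foxtrot]
Final RIGHT: [india, echo, echo]
i=0: L=delta=BASE, R=india -> take RIGHT -> india
i=1: L=charlie, R=echo=BASE -> take LEFT -> charlie
i=2: L=foxtrot, R=echo=BASE -> take LEFT -> foxtrot
Index 1 -> charlie

Answer: charlie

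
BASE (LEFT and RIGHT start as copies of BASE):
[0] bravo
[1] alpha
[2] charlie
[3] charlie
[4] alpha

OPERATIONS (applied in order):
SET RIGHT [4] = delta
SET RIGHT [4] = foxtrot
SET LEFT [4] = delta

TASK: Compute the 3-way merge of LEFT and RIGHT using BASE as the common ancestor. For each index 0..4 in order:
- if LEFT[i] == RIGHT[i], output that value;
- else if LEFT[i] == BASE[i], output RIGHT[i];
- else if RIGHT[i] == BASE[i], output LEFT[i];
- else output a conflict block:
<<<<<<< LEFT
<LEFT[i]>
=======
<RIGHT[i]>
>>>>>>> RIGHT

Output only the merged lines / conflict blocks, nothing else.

Answer: bravo
alpha
charlie
charlie
<<<<<<< LEFT
delta
=======
foxtrot
>>>>>>> RIGHT

Derivation:
Final LEFT:  [bravo, alpha, charlie, charlie, delta]
Final RIGHT: [bravo, alpha, charlie, charlie, foxtrot]
i=0: L=bravo R=bravo -> agree -> bravo
i=1: L=alpha R=alpha -> agree -> alpha
i=2: L=charlie R=charlie -> agree -> charlie
i=3: L=charlie R=charlie -> agree -> charlie
i=4: BASE=alpha L=delta R=foxtrot all differ -> CONFLICT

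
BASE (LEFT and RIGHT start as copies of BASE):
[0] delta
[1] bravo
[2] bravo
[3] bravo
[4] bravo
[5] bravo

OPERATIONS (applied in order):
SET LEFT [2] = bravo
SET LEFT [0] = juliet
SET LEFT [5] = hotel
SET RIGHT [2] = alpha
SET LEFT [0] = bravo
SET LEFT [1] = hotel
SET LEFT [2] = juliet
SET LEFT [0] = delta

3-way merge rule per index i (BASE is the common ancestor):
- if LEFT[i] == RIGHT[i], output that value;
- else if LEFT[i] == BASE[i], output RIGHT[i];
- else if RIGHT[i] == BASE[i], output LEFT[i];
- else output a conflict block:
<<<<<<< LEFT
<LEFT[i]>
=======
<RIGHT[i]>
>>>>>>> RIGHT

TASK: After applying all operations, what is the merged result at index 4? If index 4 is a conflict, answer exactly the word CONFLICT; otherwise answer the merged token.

Final LEFT:  [delta, hotel, juliet, bravo, bravo, hotel]
Final RIGHT: [delta, bravo, alpha, bravo, bravo, bravo]
i=0: L=delta R=delta -> agree -> delta
i=1: L=hotel, R=bravo=BASE -> take LEFT -> hotel
i=2: BASE=bravo L=juliet R=alpha all differ -> CONFLICT
i=3: L=bravo R=bravo -> agree -> bravo
i=4: L=bravo R=bravo -> agree -> bravo
i=5: L=hotel, R=bravo=BASE -> take LEFT -> hotel
Index 4 -> bravo

Answer: bravo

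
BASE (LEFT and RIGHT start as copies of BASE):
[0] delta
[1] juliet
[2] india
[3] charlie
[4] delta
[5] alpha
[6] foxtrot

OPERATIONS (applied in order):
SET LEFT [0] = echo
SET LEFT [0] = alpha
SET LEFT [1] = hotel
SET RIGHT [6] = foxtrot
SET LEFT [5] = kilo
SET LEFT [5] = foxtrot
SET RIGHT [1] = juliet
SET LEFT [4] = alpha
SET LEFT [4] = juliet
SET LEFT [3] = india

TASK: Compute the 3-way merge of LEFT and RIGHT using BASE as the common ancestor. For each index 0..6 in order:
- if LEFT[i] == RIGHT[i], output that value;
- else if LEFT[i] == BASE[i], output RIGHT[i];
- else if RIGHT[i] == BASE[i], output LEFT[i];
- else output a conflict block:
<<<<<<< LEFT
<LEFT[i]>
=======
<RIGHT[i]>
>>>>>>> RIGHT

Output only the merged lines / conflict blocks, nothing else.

Answer: alpha
hotel
india
india
juliet
foxtrot
foxtrot

Derivation:
Final LEFT:  [alpha, hotel, india, india, juliet, foxtrot, foxtrot]
Final RIGHT: [delta, juliet, india, charlie, delta, alpha, foxtrot]
i=0: L=alpha, R=delta=BASE -> take LEFT -> alpha
i=1: L=hotel, R=juliet=BASE -> take LEFT -> hotel
i=2: L=india R=india -> agree -> india
i=3: L=india, R=charlie=BASE -> take LEFT -> india
i=4: L=juliet, R=delta=BASE -> take LEFT -> juliet
i=5: L=foxtrot, R=alpha=BASE -> take LEFT -> foxtrot
i=6: L=foxtrot R=foxtrot -> agree -> foxtrot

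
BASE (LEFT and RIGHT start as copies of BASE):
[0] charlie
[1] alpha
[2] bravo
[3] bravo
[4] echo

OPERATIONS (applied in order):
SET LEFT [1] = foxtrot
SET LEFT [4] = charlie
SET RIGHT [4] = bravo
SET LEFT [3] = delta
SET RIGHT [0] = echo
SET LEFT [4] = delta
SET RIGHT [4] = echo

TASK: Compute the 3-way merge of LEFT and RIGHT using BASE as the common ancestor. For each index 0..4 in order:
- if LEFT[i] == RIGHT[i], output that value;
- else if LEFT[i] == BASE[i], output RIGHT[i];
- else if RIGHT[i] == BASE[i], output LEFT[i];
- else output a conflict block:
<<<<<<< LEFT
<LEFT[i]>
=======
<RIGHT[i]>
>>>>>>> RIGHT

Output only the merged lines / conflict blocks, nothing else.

Final LEFT:  [charlie, foxtrot, bravo, delta, delta]
Final RIGHT: [echo, alpha, bravo, bravo, echo]
i=0: L=charlie=BASE, R=echo -> take RIGHT -> echo
i=1: L=foxtrot, R=alpha=BASE -> take LEFT -> foxtrot
i=2: L=bravo R=bravo -> agree -> bravo
i=3: L=delta, R=bravo=BASE -> take LEFT -> delta
i=4: L=delta, R=echo=BASE -> take LEFT -> delta

Answer: echo
foxtrot
bravo
delta
delta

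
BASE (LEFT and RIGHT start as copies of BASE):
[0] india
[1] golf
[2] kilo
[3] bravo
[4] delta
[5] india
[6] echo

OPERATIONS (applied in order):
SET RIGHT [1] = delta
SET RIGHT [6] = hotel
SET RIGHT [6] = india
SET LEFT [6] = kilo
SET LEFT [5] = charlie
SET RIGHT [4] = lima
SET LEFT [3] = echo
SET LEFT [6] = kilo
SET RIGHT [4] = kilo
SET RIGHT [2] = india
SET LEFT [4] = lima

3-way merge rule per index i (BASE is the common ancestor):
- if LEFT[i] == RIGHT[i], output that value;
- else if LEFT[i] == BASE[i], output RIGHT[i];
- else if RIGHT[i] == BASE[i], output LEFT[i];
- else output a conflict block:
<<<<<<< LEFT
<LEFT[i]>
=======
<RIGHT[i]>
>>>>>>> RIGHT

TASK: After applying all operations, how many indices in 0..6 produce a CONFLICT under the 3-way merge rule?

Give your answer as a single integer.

Answer: 2

Derivation:
Final LEFT:  [india, golf, kilo, echo, lima, charlie, kilo]
Final RIGHT: [india, delta, india, bravo, kilo, india, india]
i=0: L=india R=india -> agree -> india
i=1: L=golf=BASE, R=delta -> take RIGHT -> delta
i=2: L=kilo=BASE, R=india -> take RIGHT -> india
i=3: L=echo, R=bravo=BASE -> take LEFT -> echo
i=4: BASE=delta L=lima R=kilo all differ -> CONFLICT
i=5: L=charlie, R=india=BASE -> take LEFT -> charlie
i=6: BASE=echo L=kilo R=india all differ -> CONFLICT
Conflict count: 2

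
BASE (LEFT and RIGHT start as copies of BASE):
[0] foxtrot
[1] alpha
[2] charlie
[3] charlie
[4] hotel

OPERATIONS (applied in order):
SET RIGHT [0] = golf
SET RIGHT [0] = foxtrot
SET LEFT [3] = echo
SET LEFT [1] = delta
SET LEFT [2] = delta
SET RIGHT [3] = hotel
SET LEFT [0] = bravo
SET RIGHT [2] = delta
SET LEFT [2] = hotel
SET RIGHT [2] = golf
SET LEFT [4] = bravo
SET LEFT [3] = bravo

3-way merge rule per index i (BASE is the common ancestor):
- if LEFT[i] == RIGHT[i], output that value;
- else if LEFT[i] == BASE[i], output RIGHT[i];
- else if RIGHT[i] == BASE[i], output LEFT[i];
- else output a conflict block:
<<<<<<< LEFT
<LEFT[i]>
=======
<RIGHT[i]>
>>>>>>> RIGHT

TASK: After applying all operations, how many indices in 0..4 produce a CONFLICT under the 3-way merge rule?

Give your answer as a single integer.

Answer: 2

Derivation:
Final LEFT:  [bravo, delta, hotel, bravo, bravo]
Final RIGHT: [foxtrot, alpha, golf, hotel, hotel]
i=0: L=bravo, R=foxtrot=BASE -> take LEFT -> bravo
i=1: L=delta, R=alpha=BASE -> take LEFT -> delta
i=2: BASE=charlie L=hotel R=golf all differ -> CONFLICT
i=3: BASE=charlie L=bravo R=hotel all differ -> CONFLICT
i=4: L=bravo, R=hotel=BASE -> take LEFT -> bravo
Conflict count: 2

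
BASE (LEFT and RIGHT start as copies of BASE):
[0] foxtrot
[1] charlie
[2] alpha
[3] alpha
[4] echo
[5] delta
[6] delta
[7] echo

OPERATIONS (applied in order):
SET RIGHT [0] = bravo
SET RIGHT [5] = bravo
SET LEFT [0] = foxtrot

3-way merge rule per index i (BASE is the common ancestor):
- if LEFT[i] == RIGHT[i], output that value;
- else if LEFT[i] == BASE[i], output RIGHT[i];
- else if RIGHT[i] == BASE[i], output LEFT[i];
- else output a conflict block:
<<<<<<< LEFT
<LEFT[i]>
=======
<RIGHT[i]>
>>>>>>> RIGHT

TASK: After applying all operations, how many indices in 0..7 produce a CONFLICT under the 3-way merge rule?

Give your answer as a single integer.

Answer: 0

Derivation:
Final LEFT:  [foxtrot, charlie, alpha, alpha, echo, delta, delta, echo]
Final RIGHT: [bravo, charlie, alpha, alpha, echo, bravo, delta, echo]
i=0: L=foxtrot=BASE, R=bravo -> take RIGHT -> bravo
i=1: L=charlie R=charlie -> agree -> charlie
i=2: L=alpha R=alpha -> agree -> alpha
i=3: L=alpha R=alpha -> agree -> alpha
i=4: L=echo R=echo -> agree -> echo
i=5: L=delta=BASE, R=bravo -> take RIGHT -> bravo
i=6: L=delta R=delta -> agree -> delta
i=7: L=echo R=echo -> agree -> echo
Conflict count: 0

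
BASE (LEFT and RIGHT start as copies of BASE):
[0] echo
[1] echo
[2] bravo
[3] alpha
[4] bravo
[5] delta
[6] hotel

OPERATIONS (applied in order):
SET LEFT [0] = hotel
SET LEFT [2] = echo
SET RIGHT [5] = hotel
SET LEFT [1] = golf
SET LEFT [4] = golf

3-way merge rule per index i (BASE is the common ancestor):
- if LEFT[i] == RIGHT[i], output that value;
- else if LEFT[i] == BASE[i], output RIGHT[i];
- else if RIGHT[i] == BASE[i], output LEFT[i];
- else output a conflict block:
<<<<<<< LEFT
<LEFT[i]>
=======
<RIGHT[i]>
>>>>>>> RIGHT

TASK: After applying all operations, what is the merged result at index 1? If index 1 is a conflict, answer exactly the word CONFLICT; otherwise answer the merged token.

Final LEFT:  [hotel, golf, echo, alpha, golf, delta, hotel]
Final RIGHT: [echo, echo, bravo, alpha, bravo, hotel, hotel]
i=0: L=hotel, R=echo=BASE -> take LEFT -> hotel
i=1: L=golf, R=echo=BASE -> take LEFT -> golf
i=2: L=echo, R=bravo=BASE -> take LEFT -> echo
i=3: L=alpha R=alpha -> agree -> alpha
i=4: L=golf, R=bravo=BASE -> take LEFT -> golf
i=5: L=delta=BASE, R=hotel -> take RIGHT -> hotel
i=6: L=hotel R=hotel -> agree -> hotel
Index 1 -> golf

Answer: golf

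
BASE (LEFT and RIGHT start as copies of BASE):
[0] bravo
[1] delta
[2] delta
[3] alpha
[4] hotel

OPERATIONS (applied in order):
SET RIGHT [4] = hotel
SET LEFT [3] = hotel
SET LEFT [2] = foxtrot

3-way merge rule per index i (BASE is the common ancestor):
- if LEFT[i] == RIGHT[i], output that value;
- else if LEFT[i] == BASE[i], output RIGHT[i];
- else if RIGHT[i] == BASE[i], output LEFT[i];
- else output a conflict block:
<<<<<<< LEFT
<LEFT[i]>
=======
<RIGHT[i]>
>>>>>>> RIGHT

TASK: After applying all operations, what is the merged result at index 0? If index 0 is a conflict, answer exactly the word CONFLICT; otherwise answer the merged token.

Answer: bravo

Derivation:
Final LEFT:  [bravo, delta, foxtrot, hotel, hotel]
Final RIGHT: [bravo, delta, delta, alpha, hotel]
i=0: L=bravo R=bravo -> agree -> bravo
i=1: L=delta R=delta -> agree -> delta
i=2: L=foxtrot, R=delta=BASE -> take LEFT -> foxtrot
i=3: L=hotel, R=alpha=BASE -> take LEFT -> hotel
i=4: L=hotel R=hotel -> agree -> hotel
Index 0 -> bravo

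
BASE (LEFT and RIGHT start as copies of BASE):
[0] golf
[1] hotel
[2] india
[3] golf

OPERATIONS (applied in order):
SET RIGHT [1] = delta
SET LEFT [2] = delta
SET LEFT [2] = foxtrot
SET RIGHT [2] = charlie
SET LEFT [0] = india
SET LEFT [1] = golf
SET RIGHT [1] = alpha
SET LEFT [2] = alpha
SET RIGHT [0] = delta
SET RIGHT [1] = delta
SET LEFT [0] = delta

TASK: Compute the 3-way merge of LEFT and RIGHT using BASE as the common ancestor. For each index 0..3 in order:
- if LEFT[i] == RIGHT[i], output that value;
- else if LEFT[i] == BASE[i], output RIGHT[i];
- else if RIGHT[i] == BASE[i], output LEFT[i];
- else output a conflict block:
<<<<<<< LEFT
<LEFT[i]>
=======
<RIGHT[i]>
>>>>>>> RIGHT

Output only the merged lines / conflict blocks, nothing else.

Answer: delta
<<<<<<< LEFT
golf
=======
delta
>>>>>>> RIGHT
<<<<<<< LEFT
alpha
=======
charlie
>>>>>>> RIGHT
golf

Derivation:
Final LEFT:  [delta, golf, alpha, golf]
Final RIGHT: [delta, delta, charlie, golf]
i=0: L=delta R=delta -> agree -> delta
i=1: BASE=hotel L=golf R=delta all differ -> CONFLICT
i=2: BASE=india L=alpha R=charlie all differ -> CONFLICT
i=3: L=golf R=golf -> agree -> golf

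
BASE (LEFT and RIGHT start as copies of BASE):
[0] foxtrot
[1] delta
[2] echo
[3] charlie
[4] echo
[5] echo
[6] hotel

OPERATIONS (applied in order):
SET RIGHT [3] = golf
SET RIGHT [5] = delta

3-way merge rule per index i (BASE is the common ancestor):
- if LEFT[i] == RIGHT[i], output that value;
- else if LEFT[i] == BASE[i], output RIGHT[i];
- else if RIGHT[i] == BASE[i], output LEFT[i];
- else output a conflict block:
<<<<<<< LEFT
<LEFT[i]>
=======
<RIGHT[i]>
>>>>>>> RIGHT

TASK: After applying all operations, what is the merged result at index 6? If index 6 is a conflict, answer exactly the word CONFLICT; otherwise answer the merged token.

Answer: hotel

Derivation:
Final LEFT:  [foxtrot, delta, echo, charlie, echo, echo, hotel]
Final RIGHT: [foxtrot, delta, echo, golf, echo, delta, hotel]
i=0: L=foxtrot R=foxtrot -> agree -> foxtrot
i=1: L=delta R=delta -> agree -> delta
i=2: L=echo R=echo -> agree -> echo
i=3: L=charlie=BASE, R=golf -> take RIGHT -> golf
i=4: L=echo R=echo -> agree -> echo
i=5: L=echo=BASE, R=delta -> take RIGHT -> delta
i=6: L=hotel R=hotel -> agree -> hotel
Index 6 -> hotel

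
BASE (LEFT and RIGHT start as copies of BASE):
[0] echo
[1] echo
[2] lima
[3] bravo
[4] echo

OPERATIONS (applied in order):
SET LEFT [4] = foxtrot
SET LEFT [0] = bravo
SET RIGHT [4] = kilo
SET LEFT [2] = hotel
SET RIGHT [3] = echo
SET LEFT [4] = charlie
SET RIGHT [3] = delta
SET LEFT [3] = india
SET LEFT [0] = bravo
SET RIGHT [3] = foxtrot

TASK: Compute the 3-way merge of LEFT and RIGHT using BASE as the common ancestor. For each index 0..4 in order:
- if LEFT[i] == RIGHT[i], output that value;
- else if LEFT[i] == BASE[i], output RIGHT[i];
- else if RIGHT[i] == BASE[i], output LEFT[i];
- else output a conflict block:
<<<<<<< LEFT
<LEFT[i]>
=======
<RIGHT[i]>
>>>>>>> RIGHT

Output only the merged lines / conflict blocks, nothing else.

Answer: bravo
echo
hotel
<<<<<<< LEFT
india
=======
foxtrot
>>>>>>> RIGHT
<<<<<<< LEFT
charlie
=======
kilo
>>>>>>> RIGHT

Derivation:
Final LEFT:  [bravo, echo, hotel, india, charlie]
Final RIGHT: [echo, echo, lima, foxtrot, kilo]
i=0: L=bravo, R=echo=BASE -> take LEFT -> bravo
i=1: L=echo R=echo -> agree -> echo
i=2: L=hotel, R=lima=BASE -> take LEFT -> hotel
i=3: BASE=bravo L=india R=foxtrot all differ -> CONFLICT
i=4: BASE=echo L=charlie R=kilo all differ -> CONFLICT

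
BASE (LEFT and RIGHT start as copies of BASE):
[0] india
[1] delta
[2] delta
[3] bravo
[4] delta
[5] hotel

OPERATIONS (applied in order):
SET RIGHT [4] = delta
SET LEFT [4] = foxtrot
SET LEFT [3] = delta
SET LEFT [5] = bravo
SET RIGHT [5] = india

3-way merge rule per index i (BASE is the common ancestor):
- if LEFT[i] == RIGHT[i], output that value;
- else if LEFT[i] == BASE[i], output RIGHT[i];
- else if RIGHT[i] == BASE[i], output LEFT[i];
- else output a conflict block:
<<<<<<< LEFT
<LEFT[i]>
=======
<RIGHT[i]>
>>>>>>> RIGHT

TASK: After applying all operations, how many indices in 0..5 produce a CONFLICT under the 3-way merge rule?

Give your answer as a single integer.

Answer: 1

Derivation:
Final LEFT:  [india, delta, delta, delta, foxtrot, bravo]
Final RIGHT: [india, delta, delta, bravo, delta, india]
i=0: L=india R=india -> agree -> india
i=1: L=delta R=delta -> agree -> delta
i=2: L=delta R=delta -> agree -> delta
i=3: L=delta, R=bravo=BASE -> take LEFT -> delta
i=4: L=foxtrot, R=delta=BASE -> take LEFT -> foxtrot
i=5: BASE=hotel L=bravo R=india all differ -> CONFLICT
Conflict count: 1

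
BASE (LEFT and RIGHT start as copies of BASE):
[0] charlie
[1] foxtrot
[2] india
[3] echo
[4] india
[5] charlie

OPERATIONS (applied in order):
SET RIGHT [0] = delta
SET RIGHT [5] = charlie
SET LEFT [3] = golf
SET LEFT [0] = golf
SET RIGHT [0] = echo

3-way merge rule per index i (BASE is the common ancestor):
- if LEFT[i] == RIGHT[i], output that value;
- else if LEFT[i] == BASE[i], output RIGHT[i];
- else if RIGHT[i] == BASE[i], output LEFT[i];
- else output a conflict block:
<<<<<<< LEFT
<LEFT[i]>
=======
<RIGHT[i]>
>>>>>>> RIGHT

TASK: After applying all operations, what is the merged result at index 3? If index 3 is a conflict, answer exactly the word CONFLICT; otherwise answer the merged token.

Final LEFT:  [golf, foxtrot, india, golf, india, charlie]
Final RIGHT: [echo, foxtrot, india, echo, india, charlie]
i=0: BASE=charlie L=golf R=echo all differ -> CONFLICT
i=1: L=foxtrot R=foxtrot -> agree -> foxtrot
i=2: L=india R=india -> agree -> india
i=3: L=golf, R=echo=BASE -> take LEFT -> golf
i=4: L=india R=india -> agree -> india
i=5: L=charlie R=charlie -> agree -> charlie
Index 3 -> golf

Answer: golf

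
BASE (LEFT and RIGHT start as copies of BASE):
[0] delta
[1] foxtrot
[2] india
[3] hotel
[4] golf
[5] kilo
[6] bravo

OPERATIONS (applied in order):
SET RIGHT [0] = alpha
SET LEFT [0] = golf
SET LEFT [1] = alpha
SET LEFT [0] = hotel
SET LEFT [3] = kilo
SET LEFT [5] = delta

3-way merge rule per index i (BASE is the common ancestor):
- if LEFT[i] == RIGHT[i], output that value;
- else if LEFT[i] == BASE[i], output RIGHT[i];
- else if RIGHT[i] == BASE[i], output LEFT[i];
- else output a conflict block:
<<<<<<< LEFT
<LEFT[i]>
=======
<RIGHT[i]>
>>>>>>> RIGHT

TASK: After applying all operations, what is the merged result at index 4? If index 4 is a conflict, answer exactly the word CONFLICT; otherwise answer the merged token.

Answer: golf

Derivation:
Final LEFT:  [hotel, alpha, india, kilo, golf, delta, bravo]
Final RIGHT: [alpha, foxtrot, india, hotel, golf, kilo, bravo]
i=0: BASE=delta L=hotel R=alpha all differ -> CONFLICT
i=1: L=alpha, R=foxtrot=BASE -> take LEFT -> alpha
i=2: L=india R=india -> agree -> india
i=3: L=kilo, R=hotel=BASE -> take LEFT -> kilo
i=4: L=golf R=golf -> agree -> golf
i=5: L=delta, R=kilo=BASE -> take LEFT -> delta
i=6: L=bravo R=bravo -> agree -> bravo
Index 4 -> golf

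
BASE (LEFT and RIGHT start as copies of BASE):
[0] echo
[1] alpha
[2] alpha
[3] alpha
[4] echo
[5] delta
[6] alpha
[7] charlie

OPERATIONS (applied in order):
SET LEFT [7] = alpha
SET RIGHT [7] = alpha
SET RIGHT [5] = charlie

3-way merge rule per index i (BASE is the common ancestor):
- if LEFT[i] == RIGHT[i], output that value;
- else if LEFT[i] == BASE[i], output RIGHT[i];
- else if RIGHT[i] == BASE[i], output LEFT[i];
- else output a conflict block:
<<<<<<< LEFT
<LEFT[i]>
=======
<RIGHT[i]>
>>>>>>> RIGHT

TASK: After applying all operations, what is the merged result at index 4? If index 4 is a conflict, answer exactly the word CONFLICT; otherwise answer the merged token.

Final LEFT:  [echo, alpha, alpha, alpha, echo, delta, alpha, alpha]
Final RIGHT: [echo, alpha, alpha, alpha, echo, charlie, alpha, alpha]
i=0: L=echo R=echo -> agree -> echo
i=1: L=alpha R=alpha -> agree -> alpha
i=2: L=alpha R=alpha -> agree -> alpha
i=3: L=alpha R=alpha -> agree -> alpha
i=4: L=echo R=echo -> agree -> echo
i=5: L=delta=BASE, R=charlie -> take RIGHT -> charlie
i=6: L=alpha R=alpha -> agree -> alpha
i=7: L=alpha R=alpha -> agree -> alpha
Index 4 -> echo

Answer: echo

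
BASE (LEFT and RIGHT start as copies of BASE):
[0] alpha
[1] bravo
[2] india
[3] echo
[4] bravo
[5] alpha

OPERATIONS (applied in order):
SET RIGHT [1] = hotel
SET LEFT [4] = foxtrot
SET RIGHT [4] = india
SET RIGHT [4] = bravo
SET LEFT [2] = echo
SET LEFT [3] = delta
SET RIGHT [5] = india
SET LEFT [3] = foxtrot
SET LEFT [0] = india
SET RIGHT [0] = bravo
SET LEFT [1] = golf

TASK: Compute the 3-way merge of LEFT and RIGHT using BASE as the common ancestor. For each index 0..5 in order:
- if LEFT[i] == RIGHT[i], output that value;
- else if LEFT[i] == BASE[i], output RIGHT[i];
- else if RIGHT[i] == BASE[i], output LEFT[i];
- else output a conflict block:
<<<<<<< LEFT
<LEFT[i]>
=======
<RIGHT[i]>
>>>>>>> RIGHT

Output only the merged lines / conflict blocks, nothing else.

Final LEFT:  [india, golf, echo, foxtrot, foxtrot, alpha]
Final RIGHT: [bravo, hotel, india, echo, bravo, india]
i=0: BASE=alpha L=india R=bravo all differ -> CONFLICT
i=1: BASE=bravo L=golf R=hotel all differ -> CONFLICT
i=2: L=echo, R=india=BASE -> take LEFT -> echo
i=3: L=foxtrot, R=echo=BASE -> take LEFT -> foxtrot
i=4: L=foxtrot, R=bravo=BASE -> take LEFT -> foxtrot
i=5: L=alpha=BASE, R=india -> take RIGHT -> india

Answer: <<<<<<< LEFT
india
=======
bravo
>>>>>>> RIGHT
<<<<<<< LEFT
golf
=======
hotel
>>>>>>> RIGHT
echo
foxtrot
foxtrot
india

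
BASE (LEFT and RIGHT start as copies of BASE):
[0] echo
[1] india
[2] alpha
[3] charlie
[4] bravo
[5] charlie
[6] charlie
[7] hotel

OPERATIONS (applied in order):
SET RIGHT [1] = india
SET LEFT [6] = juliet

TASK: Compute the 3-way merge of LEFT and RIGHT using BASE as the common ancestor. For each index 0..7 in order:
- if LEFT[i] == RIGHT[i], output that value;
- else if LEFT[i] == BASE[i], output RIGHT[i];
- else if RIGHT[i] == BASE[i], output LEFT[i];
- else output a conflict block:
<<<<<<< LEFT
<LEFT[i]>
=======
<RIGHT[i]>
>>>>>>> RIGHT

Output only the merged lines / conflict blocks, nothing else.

Answer: echo
india
alpha
charlie
bravo
charlie
juliet
hotel

Derivation:
Final LEFT:  [echo, india, alpha, charlie, bravo, charlie, juliet, hotel]
Final RIGHT: [echo, india, alpha, charlie, bravo, charlie, charlie, hotel]
i=0: L=echo R=echo -> agree -> echo
i=1: L=india R=india -> agree -> india
i=2: L=alpha R=alpha -> agree -> alpha
i=3: L=charlie R=charlie -> agree -> charlie
i=4: L=bravo R=bravo -> agree -> bravo
i=5: L=charlie R=charlie -> agree -> charlie
i=6: L=juliet, R=charlie=BASE -> take LEFT -> juliet
i=7: L=hotel R=hotel -> agree -> hotel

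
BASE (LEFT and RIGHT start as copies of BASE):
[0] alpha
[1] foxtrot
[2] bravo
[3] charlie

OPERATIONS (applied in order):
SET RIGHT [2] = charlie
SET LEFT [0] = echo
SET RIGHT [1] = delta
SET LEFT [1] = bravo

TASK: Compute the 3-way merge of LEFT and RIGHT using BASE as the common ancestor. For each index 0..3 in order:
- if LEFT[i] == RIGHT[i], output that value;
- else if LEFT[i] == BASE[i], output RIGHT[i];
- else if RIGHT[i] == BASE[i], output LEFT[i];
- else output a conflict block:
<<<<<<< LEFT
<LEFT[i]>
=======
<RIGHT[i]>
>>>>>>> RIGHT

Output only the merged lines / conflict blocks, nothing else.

Answer: echo
<<<<<<< LEFT
bravo
=======
delta
>>>>>>> RIGHT
charlie
charlie

Derivation:
Final LEFT:  [echo, bravo, bravo, charlie]
Final RIGHT: [alpha, delta, charlie, charlie]
i=0: L=echo, R=alpha=BASE -> take LEFT -> echo
i=1: BASE=foxtrot L=bravo R=delta all differ -> CONFLICT
i=2: L=bravo=BASE, R=charlie -> take RIGHT -> charlie
i=3: L=charlie R=charlie -> agree -> charlie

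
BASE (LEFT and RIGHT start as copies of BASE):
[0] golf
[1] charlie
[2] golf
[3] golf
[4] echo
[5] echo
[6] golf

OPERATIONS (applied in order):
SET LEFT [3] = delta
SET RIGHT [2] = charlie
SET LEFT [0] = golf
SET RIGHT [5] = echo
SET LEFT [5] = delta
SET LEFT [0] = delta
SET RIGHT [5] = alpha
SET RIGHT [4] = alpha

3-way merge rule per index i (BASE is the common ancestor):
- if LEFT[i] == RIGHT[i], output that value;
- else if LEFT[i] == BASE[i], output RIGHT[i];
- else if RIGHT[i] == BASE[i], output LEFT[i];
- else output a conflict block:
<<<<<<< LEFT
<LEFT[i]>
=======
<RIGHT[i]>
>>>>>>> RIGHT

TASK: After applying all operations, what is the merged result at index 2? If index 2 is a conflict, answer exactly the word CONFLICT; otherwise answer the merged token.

Final LEFT:  [delta, charlie, golf, delta, echo, delta, golf]
Final RIGHT: [golf, charlie, charlie, golf, alpha, alpha, golf]
i=0: L=delta, R=golf=BASE -> take LEFT -> delta
i=1: L=charlie R=charlie -> agree -> charlie
i=2: L=golf=BASE, R=charlie -> take RIGHT -> charlie
i=3: L=delta, R=golf=BASE -> take LEFT -> delta
i=4: L=echo=BASE, R=alpha -> take RIGHT -> alpha
i=5: BASE=echo L=delta R=alpha all differ -> CONFLICT
i=6: L=golf R=golf -> agree -> golf
Index 2 -> charlie

Answer: charlie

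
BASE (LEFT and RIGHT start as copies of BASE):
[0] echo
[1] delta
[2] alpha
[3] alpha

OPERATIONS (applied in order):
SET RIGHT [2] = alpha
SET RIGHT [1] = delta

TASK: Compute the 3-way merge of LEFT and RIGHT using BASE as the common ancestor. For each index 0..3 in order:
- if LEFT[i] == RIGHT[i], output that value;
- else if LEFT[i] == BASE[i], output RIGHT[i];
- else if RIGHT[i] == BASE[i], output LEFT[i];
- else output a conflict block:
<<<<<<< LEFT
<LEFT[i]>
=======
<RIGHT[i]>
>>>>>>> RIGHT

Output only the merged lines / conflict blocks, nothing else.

Answer: echo
delta
alpha
alpha

Derivation:
Final LEFT:  [echo, delta, alpha, alpha]
Final RIGHT: [echo, delta, alpha, alpha]
i=0: L=echo R=echo -> agree -> echo
i=1: L=delta R=delta -> agree -> delta
i=2: L=alpha R=alpha -> agree -> alpha
i=3: L=alpha R=alpha -> agree -> alpha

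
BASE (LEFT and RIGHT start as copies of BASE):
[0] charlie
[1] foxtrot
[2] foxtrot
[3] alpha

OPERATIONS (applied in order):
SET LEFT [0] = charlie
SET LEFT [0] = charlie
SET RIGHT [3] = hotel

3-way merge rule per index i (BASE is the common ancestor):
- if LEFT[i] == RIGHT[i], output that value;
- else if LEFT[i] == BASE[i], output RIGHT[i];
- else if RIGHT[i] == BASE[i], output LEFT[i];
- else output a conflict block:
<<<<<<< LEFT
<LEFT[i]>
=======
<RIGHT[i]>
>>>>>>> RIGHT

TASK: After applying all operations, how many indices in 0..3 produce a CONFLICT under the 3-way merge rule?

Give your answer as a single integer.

Final LEFT:  [charlie, foxtrot, foxtrot, alpha]
Final RIGHT: [charlie, foxtrot, foxtrot, hotel]
i=0: L=charlie R=charlie -> agree -> charlie
i=1: L=foxtrot R=foxtrot -> agree -> foxtrot
i=2: L=foxtrot R=foxtrot -> agree -> foxtrot
i=3: L=alpha=BASE, R=hotel -> take RIGHT -> hotel
Conflict count: 0

Answer: 0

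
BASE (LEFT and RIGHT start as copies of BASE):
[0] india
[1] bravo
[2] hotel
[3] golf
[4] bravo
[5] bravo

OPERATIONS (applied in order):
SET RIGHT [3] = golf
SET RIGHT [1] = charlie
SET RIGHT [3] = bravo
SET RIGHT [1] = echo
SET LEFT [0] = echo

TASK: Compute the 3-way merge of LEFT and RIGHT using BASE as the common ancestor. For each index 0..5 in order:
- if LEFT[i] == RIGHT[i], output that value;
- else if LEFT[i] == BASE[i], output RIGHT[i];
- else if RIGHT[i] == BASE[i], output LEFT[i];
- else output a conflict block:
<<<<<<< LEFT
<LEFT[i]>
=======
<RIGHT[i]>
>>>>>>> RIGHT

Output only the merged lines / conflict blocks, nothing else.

Answer: echo
echo
hotel
bravo
bravo
bravo

Derivation:
Final LEFT:  [echo, bravo, hotel, golf, bravo, bravo]
Final RIGHT: [india, echo, hotel, bravo, bravo, bravo]
i=0: L=echo, R=india=BASE -> take LEFT -> echo
i=1: L=bravo=BASE, R=echo -> take RIGHT -> echo
i=2: L=hotel R=hotel -> agree -> hotel
i=3: L=golf=BASE, R=bravo -> take RIGHT -> bravo
i=4: L=bravo R=bravo -> agree -> bravo
i=5: L=bravo R=bravo -> agree -> bravo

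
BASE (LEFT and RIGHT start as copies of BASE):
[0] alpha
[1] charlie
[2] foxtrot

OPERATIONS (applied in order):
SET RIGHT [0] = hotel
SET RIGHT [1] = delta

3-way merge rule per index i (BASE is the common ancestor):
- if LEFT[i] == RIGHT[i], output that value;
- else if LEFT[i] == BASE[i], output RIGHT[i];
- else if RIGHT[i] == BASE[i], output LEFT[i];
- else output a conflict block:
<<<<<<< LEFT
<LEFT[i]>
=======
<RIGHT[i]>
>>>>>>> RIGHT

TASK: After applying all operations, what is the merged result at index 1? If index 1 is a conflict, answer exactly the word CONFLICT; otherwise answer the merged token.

Answer: delta

Derivation:
Final LEFT:  [alpha, charlie, foxtrot]
Final RIGHT: [hotel, delta, foxtrot]
i=0: L=alpha=BASE, R=hotel -> take RIGHT -> hotel
i=1: L=charlie=BASE, R=delta -> take RIGHT -> delta
i=2: L=foxtrot R=foxtrot -> agree -> foxtrot
Index 1 -> delta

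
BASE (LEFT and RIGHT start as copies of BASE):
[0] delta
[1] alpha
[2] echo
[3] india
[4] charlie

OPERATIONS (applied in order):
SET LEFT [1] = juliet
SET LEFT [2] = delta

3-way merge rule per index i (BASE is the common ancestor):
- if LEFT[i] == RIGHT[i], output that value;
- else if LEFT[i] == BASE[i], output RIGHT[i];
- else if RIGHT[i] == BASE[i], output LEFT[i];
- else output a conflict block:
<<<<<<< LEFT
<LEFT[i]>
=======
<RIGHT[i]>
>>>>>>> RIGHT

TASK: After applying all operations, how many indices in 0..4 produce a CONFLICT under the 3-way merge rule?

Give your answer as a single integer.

Answer: 0

Derivation:
Final LEFT:  [delta, juliet, delta, india, charlie]
Final RIGHT: [delta, alpha, echo, india, charlie]
i=0: L=delta R=delta -> agree -> delta
i=1: L=juliet, R=alpha=BASE -> take LEFT -> juliet
i=2: L=delta, R=echo=BASE -> take LEFT -> delta
i=3: L=india R=india -> agree -> india
i=4: L=charlie R=charlie -> agree -> charlie
Conflict count: 0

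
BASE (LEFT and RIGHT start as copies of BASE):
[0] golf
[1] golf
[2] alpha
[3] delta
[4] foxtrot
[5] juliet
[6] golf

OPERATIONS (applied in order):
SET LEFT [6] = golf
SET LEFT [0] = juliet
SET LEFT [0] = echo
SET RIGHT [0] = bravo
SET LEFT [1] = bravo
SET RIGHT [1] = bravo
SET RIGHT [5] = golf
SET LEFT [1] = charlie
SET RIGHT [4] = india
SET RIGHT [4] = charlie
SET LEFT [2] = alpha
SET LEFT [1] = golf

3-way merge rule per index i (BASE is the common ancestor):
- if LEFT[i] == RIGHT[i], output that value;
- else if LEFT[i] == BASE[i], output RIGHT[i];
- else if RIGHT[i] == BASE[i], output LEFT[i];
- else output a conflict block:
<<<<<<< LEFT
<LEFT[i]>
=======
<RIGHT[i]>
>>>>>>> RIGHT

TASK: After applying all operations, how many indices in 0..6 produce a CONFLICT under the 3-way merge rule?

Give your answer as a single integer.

Final LEFT:  [echo, golf, alpha, delta, foxtrot, juliet, golf]
Final RIGHT: [bravo, bravo, alpha, delta, charlie, golf, golf]
i=0: BASE=golf L=echo R=bravo all differ -> CONFLICT
i=1: L=golf=BASE, R=bravo -> take RIGHT -> bravo
i=2: L=alpha R=alpha -> agree -> alpha
i=3: L=delta R=delta -> agree -> delta
i=4: L=foxtrot=BASE, R=charlie -> take RIGHT -> charlie
i=5: L=juliet=BASE, R=golf -> take RIGHT -> golf
i=6: L=golf R=golf -> agree -> golf
Conflict count: 1

Answer: 1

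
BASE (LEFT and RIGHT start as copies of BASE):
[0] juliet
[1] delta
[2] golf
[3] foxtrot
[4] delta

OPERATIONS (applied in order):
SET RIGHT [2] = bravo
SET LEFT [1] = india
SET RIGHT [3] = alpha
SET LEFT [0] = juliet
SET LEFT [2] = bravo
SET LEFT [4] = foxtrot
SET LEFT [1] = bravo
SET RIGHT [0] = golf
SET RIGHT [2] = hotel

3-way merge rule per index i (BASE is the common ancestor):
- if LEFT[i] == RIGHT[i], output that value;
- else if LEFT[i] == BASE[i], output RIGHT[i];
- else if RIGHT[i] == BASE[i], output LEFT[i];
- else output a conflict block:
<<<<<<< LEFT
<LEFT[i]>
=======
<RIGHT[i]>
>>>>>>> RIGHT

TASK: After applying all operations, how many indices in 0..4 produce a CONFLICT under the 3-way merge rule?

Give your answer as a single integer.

Answer: 1

Derivation:
Final LEFT:  [juliet, bravo, bravo, foxtrot, foxtrot]
Final RIGHT: [golf, delta, hotel, alpha, delta]
i=0: L=juliet=BASE, R=golf -> take RIGHT -> golf
i=1: L=bravo, R=delta=BASE -> take LEFT -> bravo
i=2: BASE=golf L=bravo R=hotel all differ -> CONFLICT
i=3: L=foxtrot=BASE, R=alpha -> take RIGHT -> alpha
i=4: L=foxtrot, R=delta=BASE -> take LEFT -> foxtrot
Conflict count: 1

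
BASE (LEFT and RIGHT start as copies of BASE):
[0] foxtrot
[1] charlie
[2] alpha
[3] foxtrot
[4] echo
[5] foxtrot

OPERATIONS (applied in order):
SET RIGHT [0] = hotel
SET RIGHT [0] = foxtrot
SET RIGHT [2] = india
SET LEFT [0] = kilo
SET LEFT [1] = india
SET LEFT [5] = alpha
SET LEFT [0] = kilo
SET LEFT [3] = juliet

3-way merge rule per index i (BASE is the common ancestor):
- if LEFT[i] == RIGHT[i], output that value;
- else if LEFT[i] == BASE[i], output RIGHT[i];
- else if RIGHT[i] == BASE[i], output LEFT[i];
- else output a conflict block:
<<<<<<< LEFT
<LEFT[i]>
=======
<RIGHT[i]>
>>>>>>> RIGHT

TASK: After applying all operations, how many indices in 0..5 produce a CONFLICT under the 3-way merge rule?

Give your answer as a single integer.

Final LEFT:  [kilo, india, alpha, juliet, echo, alpha]
Final RIGHT: [foxtrot, charlie, india, foxtrot, echo, foxtrot]
i=0: L=kilo, R=foxtrot=BASE -> take LEFT -> kilo
i=1: L=india, R=charlie=BASE -> take LEFT -> india
i=2: L=alpha=BASE, R=india -> take RIGHT -> india
i=3: L=juliet, R=foxtrot=BASE -> take LEFT -> juliet
i=4: L=echo R=echo -> agree -> echo
i=5: L=alpha, R=foxtrot=BASE -> take LEFT -> alpha
Conflict count: 0

Answer: 0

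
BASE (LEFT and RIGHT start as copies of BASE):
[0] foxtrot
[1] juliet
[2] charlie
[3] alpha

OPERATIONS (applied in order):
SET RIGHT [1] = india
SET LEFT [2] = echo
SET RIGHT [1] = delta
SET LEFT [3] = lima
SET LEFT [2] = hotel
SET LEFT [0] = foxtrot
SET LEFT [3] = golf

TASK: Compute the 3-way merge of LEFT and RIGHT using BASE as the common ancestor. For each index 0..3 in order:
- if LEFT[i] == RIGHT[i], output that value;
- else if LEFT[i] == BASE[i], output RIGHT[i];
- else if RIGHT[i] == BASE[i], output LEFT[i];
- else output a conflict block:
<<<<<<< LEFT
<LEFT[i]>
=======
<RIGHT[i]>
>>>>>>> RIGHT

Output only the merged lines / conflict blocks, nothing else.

Final LEFT:  [foxtrot, juliet, hotel, golf]
Final RIGHT: [foxtrot, delta, charlie, alpha]
i=0: L=foxtrot R=foxtrot -> agree -> foxtrot
i=1: L=juliet=BASE, R=delta -> take RIGHT -> delta
i=2: L=hotel, R=charlie=BASE -> take LEFT -> hotel
i=3: L=golf, R=alpha=BASE -> take LEFT -> golf

Answer: foxtrot
delta
hotel
golf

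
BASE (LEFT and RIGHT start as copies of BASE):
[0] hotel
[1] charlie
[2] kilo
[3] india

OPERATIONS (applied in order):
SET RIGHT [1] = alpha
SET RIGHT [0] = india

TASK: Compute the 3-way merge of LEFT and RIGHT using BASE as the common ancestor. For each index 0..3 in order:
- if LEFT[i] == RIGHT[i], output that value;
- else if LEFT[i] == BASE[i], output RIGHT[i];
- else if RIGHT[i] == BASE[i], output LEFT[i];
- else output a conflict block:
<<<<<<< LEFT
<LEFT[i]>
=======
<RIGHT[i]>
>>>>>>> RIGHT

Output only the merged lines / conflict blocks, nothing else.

Answer: india
alpha
kilo
india

Derivation:
Final LEFT:  [hotel, charlie, kilo, india]
Final RIGHT: [india, alpha, kilo, india]
i=0: L=hotel=BASE, R=india -> take RIGHT -> india
i=1: L=charlie=BASE, R=alpha -> take RIGHT -> alpha
i=2: L=kilo R=kilo -> agree -> kilo
i=3: L=india R=india -> agree -> india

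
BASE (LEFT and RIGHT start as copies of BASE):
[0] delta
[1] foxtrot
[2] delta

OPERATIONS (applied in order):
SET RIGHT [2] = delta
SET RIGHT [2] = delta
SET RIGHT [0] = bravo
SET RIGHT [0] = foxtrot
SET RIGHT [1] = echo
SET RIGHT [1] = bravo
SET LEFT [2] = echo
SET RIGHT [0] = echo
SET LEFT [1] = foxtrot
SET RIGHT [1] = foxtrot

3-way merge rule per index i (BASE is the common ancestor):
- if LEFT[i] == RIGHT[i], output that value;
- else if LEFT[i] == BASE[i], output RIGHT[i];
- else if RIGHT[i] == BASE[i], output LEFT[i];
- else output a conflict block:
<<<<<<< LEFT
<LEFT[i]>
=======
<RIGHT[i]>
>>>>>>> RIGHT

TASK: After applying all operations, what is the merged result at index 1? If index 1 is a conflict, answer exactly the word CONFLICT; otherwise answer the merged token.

Final LEFT:  [delta, foxtrot, echo]
Final RIGHT: [echo, foxtrot, delta]
i=0: L=delta=BASE, R=echo -> take RIGHT -> echo
i=1: L=foxtrot R=foxtrot -> agree -> foxtrot
i=2: L=echo, R=delta=BASE -> take LEFT -> echo
Index 1 -> foxtrot

Answer: foxtrot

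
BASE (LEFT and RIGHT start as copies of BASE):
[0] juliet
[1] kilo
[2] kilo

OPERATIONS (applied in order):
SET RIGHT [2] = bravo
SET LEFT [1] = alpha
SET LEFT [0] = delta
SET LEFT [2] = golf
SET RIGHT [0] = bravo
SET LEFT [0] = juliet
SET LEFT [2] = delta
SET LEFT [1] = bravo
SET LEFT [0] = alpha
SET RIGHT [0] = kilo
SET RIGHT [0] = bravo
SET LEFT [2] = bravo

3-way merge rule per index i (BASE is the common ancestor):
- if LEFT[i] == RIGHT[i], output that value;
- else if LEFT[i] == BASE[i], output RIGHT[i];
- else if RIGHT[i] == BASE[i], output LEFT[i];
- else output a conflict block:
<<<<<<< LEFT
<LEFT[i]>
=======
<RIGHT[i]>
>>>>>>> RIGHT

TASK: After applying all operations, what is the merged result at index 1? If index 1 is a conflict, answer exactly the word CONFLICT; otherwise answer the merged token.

Final LEFT:  [alpha, bravo, bravo]
Final RIGHT: [bravo, kilo, bravo]
i=0: BASE=juliet L=alpha R=bravo all differ -> CONFLICT
i=1: L=bravo, R=kilo=BASE -> take LEFT -> bravo
i=2: L=bravo R=bravo -> agree -> bravo
Index 1 -> bravo

Answer: bravo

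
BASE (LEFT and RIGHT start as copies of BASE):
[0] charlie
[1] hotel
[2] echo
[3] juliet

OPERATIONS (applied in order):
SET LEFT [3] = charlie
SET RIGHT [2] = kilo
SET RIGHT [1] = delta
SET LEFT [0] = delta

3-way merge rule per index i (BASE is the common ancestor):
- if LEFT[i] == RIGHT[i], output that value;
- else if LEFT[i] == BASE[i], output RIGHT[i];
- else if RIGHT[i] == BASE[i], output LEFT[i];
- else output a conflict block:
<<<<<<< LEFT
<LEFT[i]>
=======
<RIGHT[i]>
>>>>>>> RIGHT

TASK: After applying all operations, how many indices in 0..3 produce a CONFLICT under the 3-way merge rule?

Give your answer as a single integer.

Answer: 0

Derivation:
Final LEFT:  [delta, hotel, echo, charlie]
Final RIGHT: [charlie, delta, kilo, juliet]
i=0: L=delta, R=charlie=BASE -> take LEFT -> delta
i=1: L=hotel=BASE, R=delta -> take RIGHT -> delta
i=2: L=echo=BASE, R=kilo -> take RIGHT -> kilo
i=3: L=charlie, R=juliet=BASE -> take LEFT -> charlie
Conflict count: 0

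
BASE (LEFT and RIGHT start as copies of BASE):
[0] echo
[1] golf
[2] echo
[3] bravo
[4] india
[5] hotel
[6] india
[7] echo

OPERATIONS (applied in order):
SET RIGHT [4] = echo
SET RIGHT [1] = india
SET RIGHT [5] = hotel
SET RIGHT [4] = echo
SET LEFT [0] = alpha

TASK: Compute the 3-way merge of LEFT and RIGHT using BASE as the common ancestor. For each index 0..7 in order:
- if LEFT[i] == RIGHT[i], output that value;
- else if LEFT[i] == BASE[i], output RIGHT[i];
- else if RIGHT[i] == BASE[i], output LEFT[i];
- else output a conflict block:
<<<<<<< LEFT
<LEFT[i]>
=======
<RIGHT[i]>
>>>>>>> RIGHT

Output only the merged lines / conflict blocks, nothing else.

Final LEFT:  [alpha, golf, echo, bravo, india, hotel, india, echo]
Final RIGHT: [echo, india, echo, bravo, echo, hotel, india, echo]
i=0: L=alpha, R=echo=BASE -> take LEFT -> alpha
i=1: L=golf=BASE, R=india -> take RIGHT -> india
i=2: L=echo R=echo -> agree -> echo
i=3: L=bravo R=bravo -> agree -> bravo
i=4: L=india=BASE, R=echo -> take RIGHT -> echo
i=5: L=hotel R=hotel -> agree -> hotel
i=6: L=india R=india -> agree -> india
i=7: L=echo R=echo -> agree -> echo

Answer: alpha
india
echo
bravo
echo
hotel
india
echo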